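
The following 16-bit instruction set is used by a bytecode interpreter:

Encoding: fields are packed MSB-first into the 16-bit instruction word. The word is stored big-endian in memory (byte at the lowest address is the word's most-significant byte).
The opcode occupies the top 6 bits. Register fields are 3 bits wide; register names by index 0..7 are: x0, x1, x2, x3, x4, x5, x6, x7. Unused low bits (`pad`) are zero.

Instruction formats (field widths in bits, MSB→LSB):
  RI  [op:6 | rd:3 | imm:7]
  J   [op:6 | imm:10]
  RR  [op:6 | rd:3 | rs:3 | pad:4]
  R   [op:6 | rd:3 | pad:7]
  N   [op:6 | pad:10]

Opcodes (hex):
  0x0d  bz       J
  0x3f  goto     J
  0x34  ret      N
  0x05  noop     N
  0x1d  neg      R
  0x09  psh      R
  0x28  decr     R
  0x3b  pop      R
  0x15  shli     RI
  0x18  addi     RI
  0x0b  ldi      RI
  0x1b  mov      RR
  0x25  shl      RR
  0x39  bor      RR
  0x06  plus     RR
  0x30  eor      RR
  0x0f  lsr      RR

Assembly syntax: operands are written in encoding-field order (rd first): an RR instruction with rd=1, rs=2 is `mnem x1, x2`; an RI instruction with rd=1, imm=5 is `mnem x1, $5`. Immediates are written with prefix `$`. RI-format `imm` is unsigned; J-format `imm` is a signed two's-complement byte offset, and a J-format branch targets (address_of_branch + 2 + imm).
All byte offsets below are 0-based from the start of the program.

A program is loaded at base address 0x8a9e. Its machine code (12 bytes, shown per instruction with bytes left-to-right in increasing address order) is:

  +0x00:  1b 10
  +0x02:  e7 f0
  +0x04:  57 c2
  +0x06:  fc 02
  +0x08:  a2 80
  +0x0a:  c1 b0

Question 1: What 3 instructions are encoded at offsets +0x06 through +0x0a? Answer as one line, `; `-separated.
goto $2; decr x5; eor x3, x3

+0x06: fc 02 ⇒ word 0xfc02 (big)
  opcode bits[15:10]=0x3f: goto/J
  imm: (w>>0)&0x3ff=0x2 → $2
+0x08: a2 80 ⇒ word 0xa280 (big)
  opcode bits[15:10]=0x28: decr/R
  rd: (w>>7)&0x7=0x5 → x5
+0x0a: c1 b0 ⇒ word 0xc1b0 (big)
  opcode bits[15:10]=0x30: eor/RR
  rd: (w>>7)&0x7=0x3 → x3
  rs: (w>>4)&0x7=0x3 → x3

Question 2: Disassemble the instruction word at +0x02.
bor x7, x7

+0x02: e7 f0 ⇒ word 0xe7f0 (big)
  op=0xe7f0>>10=0x39 ⇒ bor (RR)
  [9:7] rd=7 = x7
  [6:4] rs=7 = x7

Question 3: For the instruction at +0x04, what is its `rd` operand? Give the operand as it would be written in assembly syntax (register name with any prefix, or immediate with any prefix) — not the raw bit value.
[04] 57 c2 → 0x57c2
  op=0x57c2>>10=0x15 ⇒ shli (RI)
  rd@[9:7]=0x7 ⇒ x7
  imm@[6:0]=0x42 ⇒ $66

x7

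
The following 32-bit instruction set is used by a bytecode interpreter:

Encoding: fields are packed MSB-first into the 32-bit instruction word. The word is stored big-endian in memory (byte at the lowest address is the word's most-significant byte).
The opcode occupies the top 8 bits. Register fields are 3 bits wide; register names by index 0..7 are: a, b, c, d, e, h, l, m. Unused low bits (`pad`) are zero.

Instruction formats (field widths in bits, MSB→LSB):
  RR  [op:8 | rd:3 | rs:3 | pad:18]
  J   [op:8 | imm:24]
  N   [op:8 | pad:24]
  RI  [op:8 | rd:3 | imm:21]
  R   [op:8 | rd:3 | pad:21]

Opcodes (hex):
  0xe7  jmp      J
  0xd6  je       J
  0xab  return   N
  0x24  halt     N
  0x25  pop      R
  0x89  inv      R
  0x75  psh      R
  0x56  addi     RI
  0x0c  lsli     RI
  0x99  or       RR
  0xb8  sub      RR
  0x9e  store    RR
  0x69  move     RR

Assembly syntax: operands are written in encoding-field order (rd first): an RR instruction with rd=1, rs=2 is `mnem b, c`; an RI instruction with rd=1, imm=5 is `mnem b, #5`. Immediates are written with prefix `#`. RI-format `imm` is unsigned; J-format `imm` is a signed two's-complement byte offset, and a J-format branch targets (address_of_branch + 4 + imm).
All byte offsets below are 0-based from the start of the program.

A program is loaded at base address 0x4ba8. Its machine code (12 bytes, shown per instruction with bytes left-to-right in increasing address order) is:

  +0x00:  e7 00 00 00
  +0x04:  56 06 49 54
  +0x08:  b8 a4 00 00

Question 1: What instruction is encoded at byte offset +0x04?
addi a, #411988

[04] 56 06 49 54 → 0x56064954
  op=0x56064954>>24=0x56 ⇒ addi (RI)
  rd: (w>>21)&0x7=0x0 → a
  imm: (w>>0)&0x1fffff=0x64954 → #411988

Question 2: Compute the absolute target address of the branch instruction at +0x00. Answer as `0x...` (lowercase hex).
0x4bac

off 0x00: read e7 00 00 00 as big → 0xe7000000
  opcode bits[31:24]=0xe7: jmp/J
  imm@[23:0]=0x0 ⇒ #0
  target = base 0x4ba8 + off 0x00 + 4 + imm 0 = 0x4bac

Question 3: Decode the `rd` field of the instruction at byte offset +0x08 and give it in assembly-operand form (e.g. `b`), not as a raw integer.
h

off 0x08: read b8 a4 00 00 as big → 0xb8a40000
  top 8b → 0xb8 → sub [RR]
  [23:21] rd=5 = h
  [20:18] rs=1 = b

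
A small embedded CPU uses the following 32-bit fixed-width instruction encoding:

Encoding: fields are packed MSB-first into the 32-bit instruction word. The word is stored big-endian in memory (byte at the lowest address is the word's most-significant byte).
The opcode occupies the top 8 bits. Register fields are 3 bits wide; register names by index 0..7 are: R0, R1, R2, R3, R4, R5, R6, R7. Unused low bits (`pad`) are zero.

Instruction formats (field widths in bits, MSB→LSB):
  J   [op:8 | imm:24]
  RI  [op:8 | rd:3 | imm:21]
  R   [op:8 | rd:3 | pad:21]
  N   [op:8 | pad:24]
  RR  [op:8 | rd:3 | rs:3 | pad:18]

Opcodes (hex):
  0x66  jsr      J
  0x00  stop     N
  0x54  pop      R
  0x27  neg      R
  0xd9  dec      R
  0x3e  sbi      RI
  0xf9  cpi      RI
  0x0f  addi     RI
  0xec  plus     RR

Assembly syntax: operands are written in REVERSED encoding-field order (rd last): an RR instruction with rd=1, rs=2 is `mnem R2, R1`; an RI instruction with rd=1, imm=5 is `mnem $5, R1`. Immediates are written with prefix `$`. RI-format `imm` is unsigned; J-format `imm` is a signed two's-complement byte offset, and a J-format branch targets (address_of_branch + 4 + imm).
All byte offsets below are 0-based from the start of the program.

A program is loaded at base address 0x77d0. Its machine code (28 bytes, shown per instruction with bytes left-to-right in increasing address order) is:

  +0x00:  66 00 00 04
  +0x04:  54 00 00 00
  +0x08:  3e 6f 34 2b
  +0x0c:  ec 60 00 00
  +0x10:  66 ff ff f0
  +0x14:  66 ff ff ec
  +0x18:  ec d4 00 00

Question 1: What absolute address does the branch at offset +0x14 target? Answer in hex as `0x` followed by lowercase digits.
off 0x14: read 66 ff ff ec as big → 0x66ffffec
  op=0x66ffffec>>24=0x66 ⇒ jsr (J)
  imm: (w>>0)&0xffffff=0xffffec (s24→-20) → $-20
  target = base 0x77d0 + off 0x14 + 4 + imm -20 = 0x77d4

0x77d4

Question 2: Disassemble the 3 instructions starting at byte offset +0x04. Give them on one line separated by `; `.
pop R0; sbi $996395, R3; plus R0, R3

off 0x04: read 54 00 00 00 as big → 0x54000000
  op=0x54000000>>24=0x54 ⇒ pop (R)
  rd@[23:21]=0x0 ⇒ R0
off 0x08: read 3e 6f 34 2b as big → 0x3e6f342b
  op=0x3e6f342b>>24=0x3e ⇒ sbi (RI)
  rd@[23:21]=0x3 ⇒ R3
  imm@[20:0]=0xf342b ⇒ $996395
off 0x0c: read ec 60 00 00 as big → 0xec600000
  op=0xec600000>>24=0xec ⇒ plus (RR)
  rd@[23:21]=0x3 ⇒ R3
  rs@[20:18]=0x0 ⇒ R0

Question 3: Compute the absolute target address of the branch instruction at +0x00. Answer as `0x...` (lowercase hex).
0x77d8

[00] 66 00 00 04 → 0x66000004
  opcode bits[31:24]=0x66: jsr/J
  imm: (w>>0)&0xffffff=0x4 → $4
  target = base 0x77d0 + off 0x00 + 4 + imm 4 = 0x77d8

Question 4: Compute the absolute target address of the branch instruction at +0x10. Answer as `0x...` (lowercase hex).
@+10  big-endian(66 ff ff f0) = 0x66fffff0
  top 8b → 0x66 → jsr [J]
  imm@[23:0]=0xfffff0 (s24→-16) ⇒ $-16
  target = base 0x77d0 + off 0x10 + 4 + imm -16 = 0x77d4

0x77d4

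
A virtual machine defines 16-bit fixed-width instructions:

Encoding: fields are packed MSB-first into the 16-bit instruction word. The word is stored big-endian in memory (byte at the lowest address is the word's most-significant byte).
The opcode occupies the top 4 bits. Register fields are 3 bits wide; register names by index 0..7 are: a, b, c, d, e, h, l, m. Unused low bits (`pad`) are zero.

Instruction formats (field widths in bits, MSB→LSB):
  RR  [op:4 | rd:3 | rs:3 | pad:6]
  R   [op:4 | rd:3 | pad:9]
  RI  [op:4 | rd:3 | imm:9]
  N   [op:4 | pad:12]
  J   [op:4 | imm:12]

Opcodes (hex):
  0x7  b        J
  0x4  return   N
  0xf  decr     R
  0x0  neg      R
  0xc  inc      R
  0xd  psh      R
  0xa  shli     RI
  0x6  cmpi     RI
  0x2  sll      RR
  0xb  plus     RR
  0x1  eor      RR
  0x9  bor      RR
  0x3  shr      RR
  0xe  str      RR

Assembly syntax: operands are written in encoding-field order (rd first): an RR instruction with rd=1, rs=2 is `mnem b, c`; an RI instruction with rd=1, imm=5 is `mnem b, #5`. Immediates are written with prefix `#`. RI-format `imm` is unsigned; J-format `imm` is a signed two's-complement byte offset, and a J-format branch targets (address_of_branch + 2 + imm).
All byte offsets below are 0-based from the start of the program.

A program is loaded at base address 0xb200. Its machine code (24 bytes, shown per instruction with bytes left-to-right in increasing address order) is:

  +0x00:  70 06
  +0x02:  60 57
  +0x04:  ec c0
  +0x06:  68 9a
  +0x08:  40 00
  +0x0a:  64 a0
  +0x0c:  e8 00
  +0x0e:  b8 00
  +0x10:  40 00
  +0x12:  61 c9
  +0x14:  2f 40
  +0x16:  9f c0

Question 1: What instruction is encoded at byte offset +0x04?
str l, d

@+04  big-endian(ec c0) = 0xecc0
  opcode bits[15:12]=0xe: str/RR
  rd: (w>>9)&0x7=0x6 → l
  rs: (w>>6)&0x7=0x3 → d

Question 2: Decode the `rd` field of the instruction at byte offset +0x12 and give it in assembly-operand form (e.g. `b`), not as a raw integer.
a

@+12  big-endian(61 c9) = 0x61c9
  top 4b → 0x6 → cmpi [RI]
  rd: (w>>9)&0x7=0x0 → a
  imm: (w>>0)&0x1ff=0x1c9 → #457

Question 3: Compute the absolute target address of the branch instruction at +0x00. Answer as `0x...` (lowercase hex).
off 0x00: read 70 06 as big → 0x7006
  opcode bits[15:12]=0x7: b/J
  imm@[11:0]=0x6 ⇒ #6
  target = base 0xb200 + off 0x00 + 2 + imm 6 = 0xb208

0xb208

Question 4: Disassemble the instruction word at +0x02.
cmpi a, #87

+0x02: 60 57 ⇒ word 0x6057 (big)
  opcode bits[15:12]=0x6: cmpi/RI
  rd@[11:9]=0x0 ⇒ a
  imm@[8:0]=0x57 ⇒ #87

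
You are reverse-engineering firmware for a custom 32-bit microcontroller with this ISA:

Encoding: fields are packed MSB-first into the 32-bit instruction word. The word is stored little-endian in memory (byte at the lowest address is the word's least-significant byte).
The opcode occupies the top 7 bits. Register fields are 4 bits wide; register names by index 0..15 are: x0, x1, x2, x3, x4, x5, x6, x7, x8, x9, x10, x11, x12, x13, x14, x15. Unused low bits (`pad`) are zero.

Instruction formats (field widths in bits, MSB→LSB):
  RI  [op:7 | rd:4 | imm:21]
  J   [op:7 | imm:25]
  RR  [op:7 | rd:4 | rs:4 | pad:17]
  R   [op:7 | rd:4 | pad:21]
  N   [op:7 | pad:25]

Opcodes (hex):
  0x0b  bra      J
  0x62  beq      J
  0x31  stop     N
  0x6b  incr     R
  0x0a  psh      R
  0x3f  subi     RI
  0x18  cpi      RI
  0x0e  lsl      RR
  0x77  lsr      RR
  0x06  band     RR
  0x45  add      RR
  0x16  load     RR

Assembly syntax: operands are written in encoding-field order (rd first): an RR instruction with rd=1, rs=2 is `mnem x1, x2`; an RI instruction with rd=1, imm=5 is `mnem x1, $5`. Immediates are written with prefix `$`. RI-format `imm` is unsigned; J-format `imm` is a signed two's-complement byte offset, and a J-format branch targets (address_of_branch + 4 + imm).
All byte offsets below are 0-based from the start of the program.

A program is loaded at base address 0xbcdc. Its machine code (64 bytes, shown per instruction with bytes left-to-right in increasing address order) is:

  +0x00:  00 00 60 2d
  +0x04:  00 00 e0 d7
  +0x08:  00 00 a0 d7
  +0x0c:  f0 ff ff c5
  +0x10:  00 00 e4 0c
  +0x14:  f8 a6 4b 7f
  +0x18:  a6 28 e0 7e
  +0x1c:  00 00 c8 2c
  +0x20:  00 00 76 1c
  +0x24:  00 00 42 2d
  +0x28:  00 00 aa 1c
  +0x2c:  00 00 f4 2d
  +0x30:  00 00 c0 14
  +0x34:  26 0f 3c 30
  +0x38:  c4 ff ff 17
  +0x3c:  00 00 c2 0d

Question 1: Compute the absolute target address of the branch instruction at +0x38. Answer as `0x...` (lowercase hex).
0xbcdc

off 0x38: read c4 ff ff 17 as little → 0x17ffffc4
  opcode bits[31:25]=0xb: bra/J
  imm@[24:0]=0x1ffffc4 (s25→-60) ⇒ $-60
  target = base 0xbcdc + off 0x38 + 4 + imm -60 = 0xbcdc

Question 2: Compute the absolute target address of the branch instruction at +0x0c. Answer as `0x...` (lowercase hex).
off 0x0c: read f0 ff ff c5 as little → 0xc5fffff0
  opcode bits[31:25]=0x62: beq/J
  imm@[24:0]=0x1fffff0 (s25→-16) ⇒ $-16
  target = base 0xbcdc + off 0x0c + 4 + imm -16 = 0xbcdc

0xbcdc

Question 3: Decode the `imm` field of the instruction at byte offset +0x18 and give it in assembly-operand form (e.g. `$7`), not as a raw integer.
$10406

off 0x18: read a6 28 e0 7e as little → 0x7ee028a6
  top 7b → 0x3f → subi [RI]
  rd@[24:21]=0x7 ⇒ x7
  imm@[20:0]=0x28a6 ⇒ $10406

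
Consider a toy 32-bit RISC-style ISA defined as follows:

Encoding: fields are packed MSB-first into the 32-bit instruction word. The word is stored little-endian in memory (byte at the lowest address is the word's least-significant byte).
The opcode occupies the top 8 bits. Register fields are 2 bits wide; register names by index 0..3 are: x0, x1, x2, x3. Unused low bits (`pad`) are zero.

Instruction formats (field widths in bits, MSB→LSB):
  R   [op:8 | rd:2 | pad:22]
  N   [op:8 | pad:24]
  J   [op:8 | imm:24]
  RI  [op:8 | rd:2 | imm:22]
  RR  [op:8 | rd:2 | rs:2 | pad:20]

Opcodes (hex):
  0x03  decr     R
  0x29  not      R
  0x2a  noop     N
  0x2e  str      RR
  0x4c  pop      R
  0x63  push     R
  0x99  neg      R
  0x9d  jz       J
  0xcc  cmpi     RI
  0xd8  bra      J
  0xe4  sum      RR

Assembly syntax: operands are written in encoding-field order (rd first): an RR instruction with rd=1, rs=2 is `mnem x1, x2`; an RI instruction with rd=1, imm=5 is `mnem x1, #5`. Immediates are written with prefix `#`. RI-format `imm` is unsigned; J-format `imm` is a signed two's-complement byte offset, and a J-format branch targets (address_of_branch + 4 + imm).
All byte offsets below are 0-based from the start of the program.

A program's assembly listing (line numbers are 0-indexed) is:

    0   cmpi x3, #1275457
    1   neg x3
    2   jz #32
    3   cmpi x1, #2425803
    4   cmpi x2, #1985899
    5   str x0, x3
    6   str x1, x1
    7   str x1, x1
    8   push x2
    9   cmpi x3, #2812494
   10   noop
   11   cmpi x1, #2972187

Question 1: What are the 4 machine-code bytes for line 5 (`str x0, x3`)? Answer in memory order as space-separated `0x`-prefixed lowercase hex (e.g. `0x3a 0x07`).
0x00 0x00 0x30 0x2e

line 5 (str): pack op=0x2e:8|rd=0:2|rs=3:2|pad=0:20 = 0x2e300000; little→ 00 00 30 2e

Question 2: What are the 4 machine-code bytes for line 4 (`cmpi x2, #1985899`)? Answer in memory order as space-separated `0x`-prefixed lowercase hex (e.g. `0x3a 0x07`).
line 4 (cmpi): pack op=0xcc:8|rd=2:2|imm=1985899:22 = 0xcc9e4d6b; little→ 6b 4d 9e cc

0x6b 0x4d 0x9e 0xcc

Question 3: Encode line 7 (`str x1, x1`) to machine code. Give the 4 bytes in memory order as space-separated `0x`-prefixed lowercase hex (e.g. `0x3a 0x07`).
L7: str op=0x2e:8|rd=1:2|rs=1:2|pad=0:20 ⇒ 0x2e500000 ⇒ little 00 00 50 2e

0x00 0x00 0x50 0x2e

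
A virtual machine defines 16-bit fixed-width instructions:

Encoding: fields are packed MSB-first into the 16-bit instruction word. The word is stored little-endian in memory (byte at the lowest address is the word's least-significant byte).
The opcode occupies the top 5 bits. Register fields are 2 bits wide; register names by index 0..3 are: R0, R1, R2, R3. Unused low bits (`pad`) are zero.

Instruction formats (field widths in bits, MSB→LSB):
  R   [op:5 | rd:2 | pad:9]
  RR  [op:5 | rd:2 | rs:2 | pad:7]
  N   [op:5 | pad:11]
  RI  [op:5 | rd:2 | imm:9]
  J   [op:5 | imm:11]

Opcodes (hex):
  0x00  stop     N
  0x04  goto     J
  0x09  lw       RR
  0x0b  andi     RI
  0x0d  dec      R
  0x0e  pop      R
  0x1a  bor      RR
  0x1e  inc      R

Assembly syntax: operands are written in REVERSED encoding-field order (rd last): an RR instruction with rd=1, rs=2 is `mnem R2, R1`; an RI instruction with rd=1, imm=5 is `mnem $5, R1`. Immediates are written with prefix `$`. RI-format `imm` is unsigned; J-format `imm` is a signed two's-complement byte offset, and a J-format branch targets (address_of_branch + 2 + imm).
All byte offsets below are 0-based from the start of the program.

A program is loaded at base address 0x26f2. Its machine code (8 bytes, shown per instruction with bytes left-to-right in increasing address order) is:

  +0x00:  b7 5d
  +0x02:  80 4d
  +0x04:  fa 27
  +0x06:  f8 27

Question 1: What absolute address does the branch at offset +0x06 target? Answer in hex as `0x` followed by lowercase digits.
off 0x06: read f8 27 as little → 0x27f8
  op=0x27f8>>11=0x4 ⇒ goto (J)
  imm: (w>>0)&0x7ff=0x7f8 (s11→-8) → $-8
  target = base 0x26f2 + off 0x06 + 2 + imm -8 = 0x26f2

0x26f2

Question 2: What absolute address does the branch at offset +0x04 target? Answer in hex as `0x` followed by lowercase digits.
+0x04: fa 27 ⇒ word 0x27fa (little)
  top 5b → 0x4 → goto [J]
  [10:0] imm=2042 (s11→-6) = $-6
  target = base 0x26f2 + off 0x04 + 2 + imm -6 = 0x26f2

0x26f2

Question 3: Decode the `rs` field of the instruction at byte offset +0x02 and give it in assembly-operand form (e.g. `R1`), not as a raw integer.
R3

off 0x02: read 80 4d as little → 0x4d80
  top 5b → 0x9 → lw [RR]
  rd@[10:9]=0x2 ⇒ R2
  rs@[8:7]=0x3 ⇒ R3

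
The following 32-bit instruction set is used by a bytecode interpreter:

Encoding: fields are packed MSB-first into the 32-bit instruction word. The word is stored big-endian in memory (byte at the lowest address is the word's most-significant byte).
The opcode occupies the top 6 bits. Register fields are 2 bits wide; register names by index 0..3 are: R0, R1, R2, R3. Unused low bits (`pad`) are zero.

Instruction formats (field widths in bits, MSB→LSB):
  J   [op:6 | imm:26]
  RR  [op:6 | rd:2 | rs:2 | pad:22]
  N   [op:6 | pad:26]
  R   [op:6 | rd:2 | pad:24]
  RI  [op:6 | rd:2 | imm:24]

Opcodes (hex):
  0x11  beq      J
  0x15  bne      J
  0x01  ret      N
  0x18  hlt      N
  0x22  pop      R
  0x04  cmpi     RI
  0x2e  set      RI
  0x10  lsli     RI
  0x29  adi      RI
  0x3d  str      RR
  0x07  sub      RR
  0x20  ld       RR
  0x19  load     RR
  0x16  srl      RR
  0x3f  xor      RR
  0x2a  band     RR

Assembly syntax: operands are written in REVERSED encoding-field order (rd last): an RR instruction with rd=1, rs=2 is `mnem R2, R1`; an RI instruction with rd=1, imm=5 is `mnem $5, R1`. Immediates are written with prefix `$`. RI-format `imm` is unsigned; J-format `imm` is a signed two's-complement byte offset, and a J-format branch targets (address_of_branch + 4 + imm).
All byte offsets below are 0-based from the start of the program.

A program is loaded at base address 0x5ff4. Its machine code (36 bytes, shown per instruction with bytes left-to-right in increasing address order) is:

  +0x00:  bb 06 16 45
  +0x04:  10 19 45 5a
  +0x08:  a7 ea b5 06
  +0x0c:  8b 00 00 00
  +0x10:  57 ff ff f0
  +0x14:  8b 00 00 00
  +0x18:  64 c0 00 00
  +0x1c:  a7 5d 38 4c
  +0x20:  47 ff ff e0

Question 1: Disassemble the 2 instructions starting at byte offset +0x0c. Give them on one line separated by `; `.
off 0x0c: read 8b 00 00 00 as big → 0x8b000000
  opcode bits[31:26]=0x22: pop/R
  rd@[25:24]=0x3 ⇒ R3
off 0x10: read 57 ff ff f0 as big → 0x57fffff0
  opcode bits[31:26]=0x15: bne/J
  imm@[25:0]=0x3fffff0 (s26→-16) ⇒ $-16

pop R3; bne $-16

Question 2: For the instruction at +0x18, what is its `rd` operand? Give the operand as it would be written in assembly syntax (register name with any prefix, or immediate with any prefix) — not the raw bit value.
R0

off 0x18: read 64 c0 00 00 as big → 0x64c00000
  opcode bits[31:26]=0x19: load/RR
  [25:24] rd=0 = R0
  [23:22] rs=3 = R3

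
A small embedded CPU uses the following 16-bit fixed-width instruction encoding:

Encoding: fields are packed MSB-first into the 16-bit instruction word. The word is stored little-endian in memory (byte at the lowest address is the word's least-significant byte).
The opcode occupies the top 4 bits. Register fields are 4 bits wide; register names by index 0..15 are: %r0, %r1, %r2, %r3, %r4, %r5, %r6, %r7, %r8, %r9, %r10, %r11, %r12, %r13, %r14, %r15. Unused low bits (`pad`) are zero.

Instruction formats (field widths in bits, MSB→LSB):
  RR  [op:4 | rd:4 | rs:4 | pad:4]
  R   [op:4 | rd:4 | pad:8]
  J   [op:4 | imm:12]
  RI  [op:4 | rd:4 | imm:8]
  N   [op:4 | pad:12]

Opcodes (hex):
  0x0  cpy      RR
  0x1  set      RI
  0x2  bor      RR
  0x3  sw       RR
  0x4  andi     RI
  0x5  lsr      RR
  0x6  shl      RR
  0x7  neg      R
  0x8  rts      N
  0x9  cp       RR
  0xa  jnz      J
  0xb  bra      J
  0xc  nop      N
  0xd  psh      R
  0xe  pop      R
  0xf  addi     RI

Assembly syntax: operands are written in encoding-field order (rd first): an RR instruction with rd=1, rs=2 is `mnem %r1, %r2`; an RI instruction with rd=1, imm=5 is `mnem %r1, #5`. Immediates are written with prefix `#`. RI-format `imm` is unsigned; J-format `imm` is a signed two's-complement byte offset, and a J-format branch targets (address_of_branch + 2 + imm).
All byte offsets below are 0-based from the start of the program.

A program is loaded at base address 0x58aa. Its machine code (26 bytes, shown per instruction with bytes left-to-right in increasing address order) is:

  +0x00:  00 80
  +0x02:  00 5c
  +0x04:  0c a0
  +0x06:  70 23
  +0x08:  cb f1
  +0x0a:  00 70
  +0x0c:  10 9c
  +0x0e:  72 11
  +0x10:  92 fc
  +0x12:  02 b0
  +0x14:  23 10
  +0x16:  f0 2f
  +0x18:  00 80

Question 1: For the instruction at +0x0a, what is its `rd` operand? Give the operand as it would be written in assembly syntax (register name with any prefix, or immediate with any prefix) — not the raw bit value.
%r0

[0a] 00 70 → 0x7000
  opcode bits[15:12]=0x7: neg/R
  [11:8] rd=0 = %r0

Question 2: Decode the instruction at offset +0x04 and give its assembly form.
+0x04: 0c a0 ⇒ word 0xa00c (little)
  top 4b → 0xa → jnz [J]
  [11:0] imm=12 = #12

jnz #12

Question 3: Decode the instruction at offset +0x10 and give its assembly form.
addi %r12, #146

@+10  little-endian(92 fc) = 0xfc92
  opcode bits[15:12]=0xf: addi/RI
  [11:8] rd=12 = %r12
  [7:0] imm=146 = #146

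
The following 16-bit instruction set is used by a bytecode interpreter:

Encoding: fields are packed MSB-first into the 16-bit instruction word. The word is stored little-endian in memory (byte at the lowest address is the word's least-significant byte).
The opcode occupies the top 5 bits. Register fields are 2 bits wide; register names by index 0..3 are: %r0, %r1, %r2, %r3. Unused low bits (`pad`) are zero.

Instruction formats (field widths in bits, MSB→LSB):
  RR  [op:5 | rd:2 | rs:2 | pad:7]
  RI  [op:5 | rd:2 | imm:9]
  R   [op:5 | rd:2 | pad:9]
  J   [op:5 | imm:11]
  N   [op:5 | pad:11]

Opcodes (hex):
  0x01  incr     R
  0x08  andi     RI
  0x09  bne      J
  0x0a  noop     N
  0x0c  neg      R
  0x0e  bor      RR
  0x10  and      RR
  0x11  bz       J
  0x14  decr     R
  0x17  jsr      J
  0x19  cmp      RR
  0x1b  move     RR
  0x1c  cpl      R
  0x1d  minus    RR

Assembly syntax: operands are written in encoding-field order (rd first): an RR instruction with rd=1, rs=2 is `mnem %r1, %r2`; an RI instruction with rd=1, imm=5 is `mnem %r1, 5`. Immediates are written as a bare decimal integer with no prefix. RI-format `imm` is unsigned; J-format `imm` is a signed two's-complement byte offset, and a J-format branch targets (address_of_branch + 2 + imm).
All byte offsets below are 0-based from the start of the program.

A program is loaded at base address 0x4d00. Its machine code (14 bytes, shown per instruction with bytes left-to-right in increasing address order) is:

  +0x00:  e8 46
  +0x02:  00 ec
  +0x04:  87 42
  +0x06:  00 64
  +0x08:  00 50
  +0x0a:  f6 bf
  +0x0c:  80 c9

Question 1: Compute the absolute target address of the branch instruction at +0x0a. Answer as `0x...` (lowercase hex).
[0a] f6 bf → 0xbff6
  opcode bits[15:11]=0x17: jsr/J
  [10:0] imm=2038 (s11→-10) = -10
  target = base 0x4d00 + off 0x0a + 2 + imm -10 = 0x4d02

0x4d02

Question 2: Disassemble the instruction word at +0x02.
minus %r2, %r0

+0x02: 00 ec ⇒ word 0xec00 (little)
  op=0xec00>>11=0x1d ⇒ minus (RR)
  [10:9] rd=2 = %r2
  [8:7] rs=0 = %r0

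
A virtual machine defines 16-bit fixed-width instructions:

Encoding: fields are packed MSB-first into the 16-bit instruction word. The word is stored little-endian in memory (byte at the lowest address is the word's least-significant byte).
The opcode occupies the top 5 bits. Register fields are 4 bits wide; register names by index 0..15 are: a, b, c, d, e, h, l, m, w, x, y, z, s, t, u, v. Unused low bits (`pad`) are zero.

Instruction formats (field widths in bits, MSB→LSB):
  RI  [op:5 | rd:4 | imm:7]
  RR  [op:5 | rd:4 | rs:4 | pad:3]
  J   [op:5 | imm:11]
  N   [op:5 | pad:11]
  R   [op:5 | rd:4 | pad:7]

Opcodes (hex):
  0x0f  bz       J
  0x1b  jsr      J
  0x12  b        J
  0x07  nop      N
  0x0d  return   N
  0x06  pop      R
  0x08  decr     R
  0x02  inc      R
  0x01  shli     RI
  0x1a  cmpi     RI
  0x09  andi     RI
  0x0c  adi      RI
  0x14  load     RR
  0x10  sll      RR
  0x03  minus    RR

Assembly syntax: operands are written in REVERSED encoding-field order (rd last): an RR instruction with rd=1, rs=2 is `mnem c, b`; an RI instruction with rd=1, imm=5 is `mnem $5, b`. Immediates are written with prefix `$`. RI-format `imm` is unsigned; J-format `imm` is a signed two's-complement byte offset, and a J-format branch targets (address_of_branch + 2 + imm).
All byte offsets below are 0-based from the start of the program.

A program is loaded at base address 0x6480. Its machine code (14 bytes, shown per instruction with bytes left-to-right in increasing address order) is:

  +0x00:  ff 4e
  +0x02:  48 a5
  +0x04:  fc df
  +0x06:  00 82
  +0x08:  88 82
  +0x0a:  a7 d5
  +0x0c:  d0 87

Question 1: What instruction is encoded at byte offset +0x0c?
[0c] d0 87 → 0x87d0
  opcode bits[15:11]=0x10: sll/RR
  rd@[10:7]=0xf ⇒ v
  rs@[6:3]=0xa ⇒ y

sll y, v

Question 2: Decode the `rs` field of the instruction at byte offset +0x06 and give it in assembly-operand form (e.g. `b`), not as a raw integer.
a

[06] 00 82 → 0x8200
  top 5b → 0x10 → sll [RR]
  rd: (w>>7)&0xf=0x4 → e
  rs: (w>>3)&0xf=0x0 → a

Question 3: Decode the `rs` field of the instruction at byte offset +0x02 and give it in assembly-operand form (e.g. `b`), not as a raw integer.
@+02  little-endian(48 a5) = 0xa548
  op=0xa548>>11=0x14 ⇒ load (RR)
  [10:7] rd=10 = y
  [6:3] rs=9 = x

x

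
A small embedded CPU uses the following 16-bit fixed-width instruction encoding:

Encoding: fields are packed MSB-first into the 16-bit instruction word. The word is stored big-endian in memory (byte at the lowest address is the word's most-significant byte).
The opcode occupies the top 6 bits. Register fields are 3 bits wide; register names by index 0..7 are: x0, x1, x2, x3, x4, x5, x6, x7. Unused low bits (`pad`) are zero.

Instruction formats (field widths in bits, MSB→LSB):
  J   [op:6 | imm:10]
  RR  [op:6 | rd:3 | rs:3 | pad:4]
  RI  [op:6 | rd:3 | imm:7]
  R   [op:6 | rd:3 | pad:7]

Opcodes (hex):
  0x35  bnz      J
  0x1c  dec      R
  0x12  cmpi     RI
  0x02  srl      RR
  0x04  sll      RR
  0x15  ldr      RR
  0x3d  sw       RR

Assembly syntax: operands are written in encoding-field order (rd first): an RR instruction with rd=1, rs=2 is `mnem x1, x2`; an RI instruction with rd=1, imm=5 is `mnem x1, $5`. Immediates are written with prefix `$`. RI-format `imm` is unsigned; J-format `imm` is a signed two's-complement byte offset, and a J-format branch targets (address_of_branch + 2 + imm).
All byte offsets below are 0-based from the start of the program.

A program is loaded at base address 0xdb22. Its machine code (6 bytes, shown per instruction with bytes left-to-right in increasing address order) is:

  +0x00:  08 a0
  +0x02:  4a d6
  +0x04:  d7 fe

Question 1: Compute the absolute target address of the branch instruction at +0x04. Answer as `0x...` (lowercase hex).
0xdb26

@+04  big-endian(d7 fe) = 0xd7fe
  opcode bits[15:10]=0x35: bnz/J
  imm@[9:0]=0x3fe (s10→-2) ⇒ $-2
  target = base 0xdb22 + off 0x04 + 2 + imm -2 = 0xdb26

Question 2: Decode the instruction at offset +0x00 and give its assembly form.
srl x1, x2

@+00  big-endian(08 a0) = 0x08a0
  op=0x08a0>>10=0x2 ⇒ srl (RR)
  rd: (w>>7)&0x7=0x1 → x1
  rs: (w>>4)&0x7=0x2 → x2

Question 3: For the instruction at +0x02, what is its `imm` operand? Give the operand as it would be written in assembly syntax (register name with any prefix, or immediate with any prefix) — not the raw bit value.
$86

[02] 4a d6 → 0x4ad6
  top 6b → 0x12 → cmpi [RI]
  rd: (w>>7)&0x7=0x5 → x5
  imm: (w>>0)&0x7f=0x56 → $86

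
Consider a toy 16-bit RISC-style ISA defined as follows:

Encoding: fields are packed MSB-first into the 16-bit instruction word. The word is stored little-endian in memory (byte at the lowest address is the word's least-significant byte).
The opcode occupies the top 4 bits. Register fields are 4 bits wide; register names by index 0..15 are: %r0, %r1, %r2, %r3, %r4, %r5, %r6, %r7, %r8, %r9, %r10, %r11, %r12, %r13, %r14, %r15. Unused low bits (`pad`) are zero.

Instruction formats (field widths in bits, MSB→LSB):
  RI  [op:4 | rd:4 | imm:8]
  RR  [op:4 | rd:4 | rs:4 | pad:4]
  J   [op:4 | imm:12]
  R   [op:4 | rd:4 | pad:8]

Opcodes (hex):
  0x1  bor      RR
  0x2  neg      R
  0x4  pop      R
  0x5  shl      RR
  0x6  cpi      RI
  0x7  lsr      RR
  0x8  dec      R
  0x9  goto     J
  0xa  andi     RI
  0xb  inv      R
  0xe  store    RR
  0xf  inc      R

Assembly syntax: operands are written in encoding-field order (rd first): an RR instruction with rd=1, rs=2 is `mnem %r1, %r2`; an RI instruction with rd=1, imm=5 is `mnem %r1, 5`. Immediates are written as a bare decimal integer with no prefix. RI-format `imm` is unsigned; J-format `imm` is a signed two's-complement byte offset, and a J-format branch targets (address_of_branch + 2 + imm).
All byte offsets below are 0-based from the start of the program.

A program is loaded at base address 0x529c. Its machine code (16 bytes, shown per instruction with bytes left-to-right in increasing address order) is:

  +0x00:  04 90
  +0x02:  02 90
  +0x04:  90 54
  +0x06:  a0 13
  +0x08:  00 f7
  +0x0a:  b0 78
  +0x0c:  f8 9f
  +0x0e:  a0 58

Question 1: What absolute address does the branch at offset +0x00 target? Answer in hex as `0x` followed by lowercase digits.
0x52a2

off 0x00: read 04 90 as little → 0x9004
  op=0x9004>>12=0x9 ⇒ goto (J)
  imm: (w>>0)&0xfff=0x4 → 4
  target = base 0x529c + off 0x00 + 2 + imm 4 = 0x52a2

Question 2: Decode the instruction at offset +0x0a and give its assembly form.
lsr %r8, %r11

off 0x0a: read b0 78 as little → 0x78b0
  op=0x78b0>>12=0x7 ⇒ lsr (RR)
  rd@[11:8]=0x8 ⇒ %r8
  rs@[7:4]=0xb ⇒ %r11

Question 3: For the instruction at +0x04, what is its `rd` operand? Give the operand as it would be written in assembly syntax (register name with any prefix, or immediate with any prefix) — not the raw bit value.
+0x04: 90 54 ⇒ word 0x5490 (little)
  opcode bits[15:12]=0x5: shl/RR
  [11:8] rd=4 = %r4
  [7:4] rs=9 = %r9

%r4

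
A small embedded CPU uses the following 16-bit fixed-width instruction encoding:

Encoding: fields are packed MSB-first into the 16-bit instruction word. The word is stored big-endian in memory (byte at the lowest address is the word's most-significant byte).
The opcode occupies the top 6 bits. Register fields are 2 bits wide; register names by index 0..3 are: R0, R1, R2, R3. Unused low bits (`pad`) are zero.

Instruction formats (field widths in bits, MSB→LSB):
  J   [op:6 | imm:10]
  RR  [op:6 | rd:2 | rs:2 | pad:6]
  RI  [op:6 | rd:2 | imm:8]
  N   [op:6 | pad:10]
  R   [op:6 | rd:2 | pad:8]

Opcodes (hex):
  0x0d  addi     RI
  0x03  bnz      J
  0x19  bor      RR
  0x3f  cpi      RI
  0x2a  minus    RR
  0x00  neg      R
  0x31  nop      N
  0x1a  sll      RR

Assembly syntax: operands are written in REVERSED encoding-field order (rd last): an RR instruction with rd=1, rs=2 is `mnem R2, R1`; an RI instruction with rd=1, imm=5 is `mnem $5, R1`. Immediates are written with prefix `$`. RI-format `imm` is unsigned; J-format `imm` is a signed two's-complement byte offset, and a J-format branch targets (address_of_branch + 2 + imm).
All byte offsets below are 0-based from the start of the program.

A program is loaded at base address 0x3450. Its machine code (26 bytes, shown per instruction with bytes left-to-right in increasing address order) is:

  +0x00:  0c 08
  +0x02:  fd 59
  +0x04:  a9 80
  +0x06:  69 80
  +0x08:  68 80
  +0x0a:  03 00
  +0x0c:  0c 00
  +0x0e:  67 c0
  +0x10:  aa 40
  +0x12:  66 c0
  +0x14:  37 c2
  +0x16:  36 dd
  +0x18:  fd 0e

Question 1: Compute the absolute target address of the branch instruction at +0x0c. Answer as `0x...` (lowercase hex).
off 0x0c: read 0c 00 as big → 0x0c00
  top 6b → 0x3 → bnz [J]
  imm: (w>>0)&0x3ff=0x0 → $0
  target = base 0x3450 + off 0x0c + 2 + imm 0 = 0x345e

0x345e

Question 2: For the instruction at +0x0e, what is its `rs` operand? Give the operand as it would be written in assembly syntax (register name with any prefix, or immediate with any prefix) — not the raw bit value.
off 0x0e: read 67 c0 as big → 0x67c0
  top 6b → 0x19 → bor [RR]
  [9:8] rd=3 = R3
  [7:6] rs=3 = R3

R3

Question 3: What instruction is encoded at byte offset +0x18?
[18] fd 0e → 0xfd0e
  op=0xfd0e>>10=0x3f ⇒ cpi (RI)
  [9:8] rd=1 = R1
  [7:0] imm=14 = $14

cpi $14, R1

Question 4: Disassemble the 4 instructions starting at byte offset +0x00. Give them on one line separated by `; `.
bnz $8; cpi $89, R1; minus R2, R1; sll R2, R1

[00] 0c 08 → 0x0c08
  top 6b → 0x3 → bnz [J]
  imm@[9:0]=0x8 ⇒ $8
[02] fd 59 → 0xfd59
  top 6b → 0x3f → cpi [RI]
  rd@[9:8]=0x1 ⇒ R1
  imm@[7:0]=0x59 ⇒ $89
[04] a9 80 → 0xa980
  top 6b → 0x2a → minus [RR]
  rd@[9:8]=0x1 ⇒ R1
  rs@[7:6]=0x2 ⇒ R2
[06] 69 80 → 0x6980
  top 6b → 0x1a → sll [RR]
  rd@[9:8]=0x1 ⇒ R1
  rs@[7:6]=0x2 ⇒ R2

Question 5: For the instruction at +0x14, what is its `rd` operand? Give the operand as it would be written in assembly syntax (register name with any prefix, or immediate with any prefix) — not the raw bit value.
R3

[14] 37 c2 → 0x37c2
  opcode bits[15:10]=0xd: addi/RI
  rd@[9:8]=0x3 ⇒ R3
  imm@[7:0]=0xc2 ⇒ $194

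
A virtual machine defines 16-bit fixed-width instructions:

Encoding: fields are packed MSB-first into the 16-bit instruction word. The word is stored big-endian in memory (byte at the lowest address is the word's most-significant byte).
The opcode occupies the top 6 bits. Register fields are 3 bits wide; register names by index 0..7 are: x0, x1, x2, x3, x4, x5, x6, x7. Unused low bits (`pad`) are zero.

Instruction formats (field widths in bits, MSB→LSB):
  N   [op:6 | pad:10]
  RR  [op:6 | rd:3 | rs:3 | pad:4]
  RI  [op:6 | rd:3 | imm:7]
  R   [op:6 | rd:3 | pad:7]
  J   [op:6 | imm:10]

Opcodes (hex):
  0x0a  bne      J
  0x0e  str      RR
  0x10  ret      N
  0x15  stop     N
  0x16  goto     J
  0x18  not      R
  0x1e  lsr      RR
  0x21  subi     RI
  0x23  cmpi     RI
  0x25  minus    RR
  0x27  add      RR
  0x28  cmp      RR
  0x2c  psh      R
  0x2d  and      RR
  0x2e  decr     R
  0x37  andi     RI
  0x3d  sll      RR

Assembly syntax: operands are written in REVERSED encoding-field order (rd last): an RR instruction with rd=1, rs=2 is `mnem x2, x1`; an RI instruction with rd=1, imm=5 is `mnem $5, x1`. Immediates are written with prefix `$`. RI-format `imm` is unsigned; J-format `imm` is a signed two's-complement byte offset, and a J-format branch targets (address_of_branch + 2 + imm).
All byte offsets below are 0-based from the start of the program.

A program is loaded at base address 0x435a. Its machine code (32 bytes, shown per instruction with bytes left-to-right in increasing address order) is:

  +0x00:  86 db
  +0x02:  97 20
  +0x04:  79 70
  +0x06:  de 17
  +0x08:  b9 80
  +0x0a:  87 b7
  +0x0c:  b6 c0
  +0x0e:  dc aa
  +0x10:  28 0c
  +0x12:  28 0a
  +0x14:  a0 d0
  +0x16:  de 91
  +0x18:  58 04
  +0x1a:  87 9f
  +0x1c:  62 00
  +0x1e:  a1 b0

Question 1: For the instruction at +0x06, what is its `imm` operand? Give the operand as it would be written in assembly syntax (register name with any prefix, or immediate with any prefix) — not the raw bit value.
@+06  big-endian(de 17) = 0xde17
  top 6b → 0x37 → andi [RI]
  rd@[9:7]=0x4 ⇒ x4
  imm@[6:0]=0x17 ⇒ $23

$23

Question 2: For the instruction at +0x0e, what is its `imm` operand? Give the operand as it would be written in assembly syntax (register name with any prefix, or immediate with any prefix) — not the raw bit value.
$42

off 0x0e: read dc aa as big → 0xdcaa
  top 6b → 0x37 → andi [RI]
  rd: (w>>7)&0x7=0x1 → x1
  imm: (w>>0)&0x7f=0x2a → $42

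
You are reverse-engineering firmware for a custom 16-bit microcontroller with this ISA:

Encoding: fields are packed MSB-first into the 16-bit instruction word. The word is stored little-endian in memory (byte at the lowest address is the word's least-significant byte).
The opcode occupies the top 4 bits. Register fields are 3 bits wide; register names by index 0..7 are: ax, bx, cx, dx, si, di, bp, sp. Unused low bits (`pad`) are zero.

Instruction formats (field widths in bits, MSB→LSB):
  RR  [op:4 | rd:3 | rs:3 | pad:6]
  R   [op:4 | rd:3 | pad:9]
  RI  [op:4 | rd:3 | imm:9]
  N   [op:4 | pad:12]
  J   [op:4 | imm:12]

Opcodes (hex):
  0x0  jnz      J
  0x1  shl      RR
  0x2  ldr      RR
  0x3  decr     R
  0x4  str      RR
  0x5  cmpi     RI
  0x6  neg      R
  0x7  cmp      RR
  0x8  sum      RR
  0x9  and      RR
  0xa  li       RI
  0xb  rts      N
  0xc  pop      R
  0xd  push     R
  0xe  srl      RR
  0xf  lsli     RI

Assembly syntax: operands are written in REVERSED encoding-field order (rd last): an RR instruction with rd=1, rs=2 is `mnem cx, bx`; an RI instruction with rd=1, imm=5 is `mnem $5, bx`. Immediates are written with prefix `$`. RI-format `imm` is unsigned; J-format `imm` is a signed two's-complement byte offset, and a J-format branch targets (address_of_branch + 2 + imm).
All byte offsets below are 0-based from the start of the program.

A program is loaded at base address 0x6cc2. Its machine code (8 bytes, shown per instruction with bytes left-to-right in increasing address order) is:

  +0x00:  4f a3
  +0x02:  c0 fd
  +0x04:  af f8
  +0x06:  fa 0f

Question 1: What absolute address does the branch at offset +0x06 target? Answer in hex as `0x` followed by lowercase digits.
0x6cc4

@+06  little-endian(fa 0f) = 0x0ffa
  top 4b → 0x0 → jnz [J]
  imm@[11:0]=0xffa (s12→-6) ⇒ $-6
  target = base 0x6cc2 + off 0x06 + 2 + imm -6 = 0x6cc4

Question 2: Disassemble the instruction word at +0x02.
lsli $448, bp

[02] c0 fd → 0xfdc0
  top 4b → 0xf → lsli [RI]
  [11:9] rd=6 = bp
  [8:0] imm=448 = $448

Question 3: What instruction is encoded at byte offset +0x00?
li $335, bx

[00] 4f a3 → 0xa34f
  top 4b → 0xa → li [RI]
  rd@[11:9]=0x1 ⇒ bx
  imm@[8:0]=0x14f ⇒ $335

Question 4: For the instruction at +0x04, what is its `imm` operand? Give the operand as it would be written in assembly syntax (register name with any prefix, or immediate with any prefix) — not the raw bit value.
@+04  little-endian(af f8) = 0xf8af
  op=0xf8af>>12=0xf ⇒ lsli (RI)
  rd@[11:9]=0x4 ⇒ si
  imm@[8:0]=0xaf ⇒ $175

$175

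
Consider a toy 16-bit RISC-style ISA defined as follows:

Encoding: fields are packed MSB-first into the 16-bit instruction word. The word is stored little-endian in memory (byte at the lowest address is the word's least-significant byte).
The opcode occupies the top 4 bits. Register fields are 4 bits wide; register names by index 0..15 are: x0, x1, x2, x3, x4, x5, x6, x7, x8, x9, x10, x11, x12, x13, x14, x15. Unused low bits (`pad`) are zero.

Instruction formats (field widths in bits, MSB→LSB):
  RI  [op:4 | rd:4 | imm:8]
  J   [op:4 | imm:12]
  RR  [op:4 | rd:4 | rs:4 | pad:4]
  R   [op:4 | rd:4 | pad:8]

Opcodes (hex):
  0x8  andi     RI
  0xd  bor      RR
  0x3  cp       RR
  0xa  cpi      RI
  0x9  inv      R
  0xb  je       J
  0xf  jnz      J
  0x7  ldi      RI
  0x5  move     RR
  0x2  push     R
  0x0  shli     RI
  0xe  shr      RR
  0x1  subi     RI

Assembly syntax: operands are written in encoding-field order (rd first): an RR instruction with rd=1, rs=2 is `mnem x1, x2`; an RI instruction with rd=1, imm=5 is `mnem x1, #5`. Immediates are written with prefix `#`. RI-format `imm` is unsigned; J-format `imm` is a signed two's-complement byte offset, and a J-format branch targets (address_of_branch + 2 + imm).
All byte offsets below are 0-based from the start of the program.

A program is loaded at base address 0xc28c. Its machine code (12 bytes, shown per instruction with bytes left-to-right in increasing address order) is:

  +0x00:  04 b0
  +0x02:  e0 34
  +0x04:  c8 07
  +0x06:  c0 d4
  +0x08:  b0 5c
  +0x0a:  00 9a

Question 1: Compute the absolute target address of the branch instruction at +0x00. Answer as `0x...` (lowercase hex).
0xc292

@+00  little-endian(04 b0) = 0xb004
  top 4b → 0xb → je [J]
  [11:0] imm=4 = #4
  target = base 0xc28c + off 0x00 + 2 + imm 4 = 0xc292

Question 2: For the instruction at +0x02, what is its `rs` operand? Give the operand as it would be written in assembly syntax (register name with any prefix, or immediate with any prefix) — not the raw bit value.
@+02  little-endian(e0 34) = 0x34e0
  top 4b → 0x3 → cp [RR]
  rd@[11:8]=0x4 ⇒ x4
  rs@[7:4]=0xe ⇒ x14

x14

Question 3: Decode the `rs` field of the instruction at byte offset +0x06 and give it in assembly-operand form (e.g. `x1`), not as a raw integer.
x12

off 0x06: read c0 d4 as little → 0xd4c0
  op=0xd4c0>>12=0xd ⇒ bor (RR)
  rd: (w>>8)&0xf=0x4 → x4
  rs: (w>>4)&0xf=0xc → x12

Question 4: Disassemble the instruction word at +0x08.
[08] b0 5c → 0x5cb0
  opcode bits[15:12]=0x5: move/RR
  rd@[11:8]=0xc ⇒ x12
  rs@[7:4]=0xb ⇒ x11

move x12, x11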